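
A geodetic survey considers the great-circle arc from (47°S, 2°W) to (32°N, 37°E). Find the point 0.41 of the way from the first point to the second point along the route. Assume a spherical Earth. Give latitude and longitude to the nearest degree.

≈ (15°S, 17°E)

Convert each endpoint to a unit vector on the sphere (x = cos φ cos λ, y = cos φ sin λ, z = sin φ).
The central angle between the endpoints is δ = arccos(p₁·p₂) ≈ 1.509 rad (86.5°).
Interpolate at f = 0.41 with slerp weights a = sin((1−f)δ)/sin δ ≈ 0.779, b = sin(fδ)/sin δ ≈ 0.581.
p = a·p₁ + b·p₂ ≈ (0.924, 0.278, -0.262); φ = arcsin(p_z) ≈ -15.17°, λ = atan2(p_y, p_x) ≈ 16.74°.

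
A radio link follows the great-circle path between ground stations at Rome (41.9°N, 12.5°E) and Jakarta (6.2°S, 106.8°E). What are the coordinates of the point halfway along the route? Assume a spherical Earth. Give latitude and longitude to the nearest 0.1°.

≈ 25.1°N, 68.5°E

The haversine formula gives a central angle δ ≈ 1.699 rad (97.3°) between the endpoints.
Interpolate at f = 1/2 with slerp weights a = sin((1−f)δ)/sin δ ≈ 0.757, b = sin(fδ)/sin δ ≈ 0.757.
p = a·p₁ + b·p₂ ≈ (0.333, 0.842, 0.424); φ = arcsin(p_z) ≈ 25.08°, λ = atan2(p_y, p_x) ≈ 68.46°.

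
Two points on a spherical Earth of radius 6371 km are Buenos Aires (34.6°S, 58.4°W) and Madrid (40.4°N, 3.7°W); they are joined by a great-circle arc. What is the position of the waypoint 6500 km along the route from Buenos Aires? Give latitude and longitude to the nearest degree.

The haversine formula gives a central angle δ ≈ 1.577 rad (90.3°) between the endpoints. The total great-circle distance is δ·R ≈ 1.577 × 6371 ≈ 10045 km, so the target fraction is f = 6500/10045 ≈ 0.647.
Interpolate at f ≈ 0.647 with slerp weights a = sin((1−f)δ)/sin δ ≈ 0.528, b = sin(fδ)/sin δ ≈ 0.852.
p = a·p₁ + b·p₂ ≈ (0.875, -0.412, 0.252); φ = arcsin(p_z) ≈ 14.62°, λ = atan2(p_y, p_x) ≈ -25.21°.

≈ 15°N, 25°W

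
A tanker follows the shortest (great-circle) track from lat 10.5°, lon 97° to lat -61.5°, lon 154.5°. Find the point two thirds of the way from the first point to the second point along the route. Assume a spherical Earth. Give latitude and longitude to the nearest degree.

≈ lat -40°, lon 123°

The haversine formula gives a central angle δ ≈ 1.479 rad (84.7°) between the endpoints.
Interpolate at f = 2/3 with slerp weights a = sin((1−f)δ)/sin δ ≈ 0.475, b = sin(fδ)/sin δ ≈ 0.837.
p = a·p₁ + b·p₂ ≈ (-0.418, 0.636, -0.649); φ = arcsin(p_z) ≈ -40.48°, λ = atan2(p_y, p_x) ≈ 123.30°.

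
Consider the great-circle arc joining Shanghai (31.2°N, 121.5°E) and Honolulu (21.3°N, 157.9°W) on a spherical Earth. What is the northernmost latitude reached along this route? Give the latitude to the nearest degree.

≈ 34°N

The great circle lies in the plane with unit normal n̂ = (p₁ × p₂)/|p₁ × p₂|.
Here n̂_z ≈ +0.829; the vertex latitude is φ_max = arccos|n̂_z| ≈ 34.0°.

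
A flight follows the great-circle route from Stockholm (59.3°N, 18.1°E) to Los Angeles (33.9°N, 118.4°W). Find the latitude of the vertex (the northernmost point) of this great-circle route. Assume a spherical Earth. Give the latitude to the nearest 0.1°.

The great circle lies in the plane with unit normal n̂ = (p₁ × p₂)/|p₁ × p₂|.
Here n̂_z ≈ -0.296; the vertex latitude is φ_max = arccos|n̂_z| ≈ 72.8°.

≈ 72.8°N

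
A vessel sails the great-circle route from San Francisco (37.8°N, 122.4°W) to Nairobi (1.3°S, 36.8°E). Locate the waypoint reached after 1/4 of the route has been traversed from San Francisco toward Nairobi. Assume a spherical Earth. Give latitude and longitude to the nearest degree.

Write both endpoints as unit vectors p₁, p₂ with components (cos φ cos λ, cos φ sin λ, sin φ).
The central angle between the endpoints is δ = arccos(p₁·p₂) ≈ 2.422 rad (138.8°).
Interpolate at f = 1/4 with slerp weights a = sin((1−f)δ)/sin δ ≈ 1.472, b = sin(fδ)/sin δ ≈ 0.864.
p = a·p₁ + b·p₂ ≈ (0.068, -0.465, 0.883); φ = arcsin(p_z) ≈ 61.98°, λ = atan2(p_y, p_x) ≈ -81.62°.

≈ 62°N, 82°W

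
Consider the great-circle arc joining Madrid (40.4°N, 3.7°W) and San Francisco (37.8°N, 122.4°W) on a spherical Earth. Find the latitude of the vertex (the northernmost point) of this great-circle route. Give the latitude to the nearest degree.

≈ 58°N

The great circle lies in the plane with unit normal n̂ = (p₁ × p₂)/|p₁ × p₂|.
Here n̂_z ≈ -0.531; the vertex latitude is φ_max = arccos|n̂_z| ≈ 57.9°.
Check via Clairaut: cos φ_max = |cos φ₁| · sin C = cos(40.4°)·sin(44.2°) ≈ 0.531, again giving ≈ 57.9°.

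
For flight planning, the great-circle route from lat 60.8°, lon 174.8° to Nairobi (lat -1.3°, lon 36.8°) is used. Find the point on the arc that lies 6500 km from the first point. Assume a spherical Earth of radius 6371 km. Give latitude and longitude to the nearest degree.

The haversine formula gives a central angle δ ≈ 1.963 rad (112.5°) between the endpoints. The total great-circle distance is δ·R ≈ 1.963 × 6371 ≈ 12507 km, so the target fraction is f = 6500/12507 ≈ 0.520.
Interpolate at f ≈ 0.520 with slerp weights a = sin((1−f)δ)/sin δ ≈ 0.876, b = sin(fδ)/sin δ ≈ 0.922.
p = a·p₁ + b·p₂ ≈ (0.313, 0.591, 0.743); φ = arcsin(p_z) ≈ 48.03°, λ = atan2(p_y, p_x) ≈ 62.11°.

≈ lat 48°, lon 62°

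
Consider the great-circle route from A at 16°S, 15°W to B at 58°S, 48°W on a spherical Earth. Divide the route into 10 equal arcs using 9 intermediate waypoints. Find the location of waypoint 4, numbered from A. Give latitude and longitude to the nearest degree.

Write both endpoints as unit vectors p₁, p₂ with components (cos φ cos λ, cos φ sin λ, sin φ).
The central angle between the endpoints is δ = arccos(p₁·p₂) ≈ 0.849 rad (48.6°).
Interpolate at f = 4/10 with slerp weights a = sin((1−f)δ)/sin δ ≈ 0.650, b = sin(fδ)/sin δ ≈ 0.444.
p = a·p₁ + b·p₂ ≈ (0.761, -0.336, -0.555); φ = arcsin(p_z) ≈ -33.74°, λ = atan2(p_y, p_x) ≈ -23.86°.

≈ 34°S, 24°W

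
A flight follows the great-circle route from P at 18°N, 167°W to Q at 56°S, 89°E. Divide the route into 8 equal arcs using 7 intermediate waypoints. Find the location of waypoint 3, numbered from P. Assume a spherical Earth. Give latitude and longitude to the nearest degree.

Write both endpoints as unit vectors p₁, p₂ with components (cos φ cos λ, cos φ sin λ, sin φ).
The central angle between the endpoints is δ = arccos(p₁·p₂) ≈ 1.966 rad (112.6°).
Interpolate at f = 3/8 with slerp weights a = sin((1−f)δ)/sin δ ≈ 1.021, b = sin(fδ)/sin δ ≈ 0.728.
p = a·p₁ + b·p₂ ≈ (-0.939, 0.189, -0.288); φ = arcsin(p_z) ≈ -16.76°, λ = atan2(p_y, p_x) ≈ 168.63°.

≈ 17°S, 169°E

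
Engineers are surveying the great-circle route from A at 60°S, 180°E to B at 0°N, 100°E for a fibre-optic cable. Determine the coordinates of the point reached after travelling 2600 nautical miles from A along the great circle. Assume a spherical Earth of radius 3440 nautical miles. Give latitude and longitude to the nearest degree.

≈ 35°S, 124°E

The haversine formula gives a central angle δ ≈ 1.484 rad (85.0°) between the endpoints. The total great-circle distance is δ·R ≈ 1.484 × 3440 ≈ 5104 nmi, so the target fraction is f = 2600/5104 ≈ 0.509.
Interpolate at f ≈ 0.509 with slerp weights a = sin((1−f)δ)/sin δ ≈ 0.668, b = sin(fδ)/sin δ ≈ 0.688.
p = a·p₁ + b·p₂ ≈ (-0.454, 0.678, -0.578); φ = arcsin(p_z) ≈ -35.34°, λ = atan2(p_y, p_x) ≈ 123.78°.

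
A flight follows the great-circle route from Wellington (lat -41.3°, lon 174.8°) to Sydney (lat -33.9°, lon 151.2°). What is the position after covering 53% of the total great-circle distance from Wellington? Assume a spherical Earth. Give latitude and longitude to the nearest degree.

≈ lat -38°, lon 162°

Write both endpoints as unit vectors p₁, p₂ with components (cos φ cos λ, cos φ sin λ, sin φ).
The central angle between the endpoints is δ = arccos(p₁·p₂) ≈ 0.350 rad (20.0°).
Interpolate at f = 0.53 with slerp weights a = sin((1−f)δ)/sin δ ≈ 0.478, b = sin(fδ)/sin δ ≈ 0.538.
p = a·p₁ + b·p₂ ≈ (-0.749, 0.248, -0.615); φ = arcsin(p_z) ≈ -37.96°, λ = atan2(p_y, p_x) ≈ 161.70°.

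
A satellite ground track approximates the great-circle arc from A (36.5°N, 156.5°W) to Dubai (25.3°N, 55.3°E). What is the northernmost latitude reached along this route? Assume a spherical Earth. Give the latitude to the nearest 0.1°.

≈ 65.7°N

The great circle lies in the plane with unit normal n̂ = (p₁ × p₂)/|p₁ × p₂|.
Here n̂_z ≈ -0.411; the vertex latitude is φ_max = arccos|n̂_z| ≈ 65.7°.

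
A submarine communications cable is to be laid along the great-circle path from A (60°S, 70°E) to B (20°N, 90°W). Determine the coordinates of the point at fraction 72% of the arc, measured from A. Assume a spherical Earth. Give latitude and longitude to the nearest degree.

≈ (17°S, 80°W)

Convert each endpoint to a unit vector on the sphere (x = cos φ cos λ, y = cos φ sin λ, z = sin φ).
The central angle between the endpoints is δ = arccos(p₁·p₂) ≈ 2.400 rad (137.5°).
Interpolate at f = 0.72 with slerp weights a = sin((1−f)δ)/sin δ ≈ 0.922, b = sin(fδ)/sin δ ≈ 1.463.
p = a·p₁ + b·p₂ ≈ (0.158, -0.941, -0.298); φ = arcsin(p_z) ≈ -17.36°, λ = atan2(p_y, p_x) ≈ -80.49°.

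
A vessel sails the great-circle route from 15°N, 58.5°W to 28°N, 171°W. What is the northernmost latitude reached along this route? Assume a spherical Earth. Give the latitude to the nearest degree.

≈ 36°N

The great circle lies in the plane with unit normal n̂ = (p₁ × p₂)/|p₁ × p₂|.
Here n̂_z ≈ -0.805; the vertex latitude is φ_max = arccos|n̂_z| ≈ 36.4°.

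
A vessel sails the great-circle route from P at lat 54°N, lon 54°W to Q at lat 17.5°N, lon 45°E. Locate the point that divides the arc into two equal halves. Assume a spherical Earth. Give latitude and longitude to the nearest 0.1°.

Write both endpoints as unit vectors p₁, p₂ with components (cos φ cos λ, cos φ sin λ, sin φ).
The central angle between the endpoints is δ = arccos(p₁·p₂) ≈ 1.415 rad (81.0°).
Interpolate at f = 1/2 with slerp weights a = sin((1−f)δ)/sin δ ≈ 0.658, b = sin(fδ)/sin δ ≈ 0.658.
p = a·p₁ + b·p₂ ≈ (0.671, 0.131, 0.730); φ = arcsin(p_z) ≈ 46.88°, λ = atan2(p_y, p_x) ≈ 11.03°.

≈ lat 46.9°N, lon 11.0°E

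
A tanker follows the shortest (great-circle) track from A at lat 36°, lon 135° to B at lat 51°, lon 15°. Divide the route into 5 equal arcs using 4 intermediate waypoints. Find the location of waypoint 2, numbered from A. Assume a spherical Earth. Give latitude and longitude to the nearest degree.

Write both endpoints as unit vectors p₁, p₂ with components (cos φ cos λ, cos φ sin λ, sin φ).
The central angle between the endpoints is δ = arccos(p₁·p₂) ≈ 1.367 rad (78.3°).
Interpolate at f = 2/5 with slerp weights a = sin((1−f)δ)/sin δ ≈ 0.747, b = sin(fδ)/sin δ ≈ 0.531.
p = a·p₁ + b·p₂ ≈ (-0.104, 0.514, 0.852); φ = arcsin(p_z) ≈ 58.39°, λ = atan2(p_y, p_x) ≈ 101.49°.

≈ lat 58°, lon 101°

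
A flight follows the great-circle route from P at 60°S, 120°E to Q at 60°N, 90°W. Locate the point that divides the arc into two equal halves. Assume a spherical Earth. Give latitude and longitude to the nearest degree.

≈ 0°N, 165°W

Write both endpoints as unit vectors p₁, p₂ with components (cos φ cos λ, cos φ sin λ, sin φ).
The central angle between the endpoints is δ = arccos(p₁·p₂) ≈ 2.882 rad (165.1°).
Interpolate at f = 1/2 with slerp weights a = sin((1−f)δ)/sin δ ≈ 3.864, b = sin(fδ)/sin δ ≈ 3.864.
p = a·p₁ + b·p₂ ≈ (-0.966, -0.259, 0.000); φ = arcsin(p_z) ≈ 0.00°, λ = atan2(p_y, p_x) ≈ -165.00°.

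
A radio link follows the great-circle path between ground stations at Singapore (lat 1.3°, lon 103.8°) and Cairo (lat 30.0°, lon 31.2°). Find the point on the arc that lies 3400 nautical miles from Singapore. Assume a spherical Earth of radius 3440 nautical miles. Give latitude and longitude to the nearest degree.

Convert each endpoint to a unit vector on the sphere (x = cos φ cos λ, y = cos φ sin λ, z = sin φ).
The central angle between the endpoints is δ = arccos(p₁·p₂) ≈ 1.297 rad (74.3°). The total great-circle distance is δ·R ≈ 1.297 × 3440 ≈ 4462 nmi, so the target fraction is f = 3400/4462 ≈ 0.762.
Interpolate at f ≈ 0.762 with slerp weights a = sin((1−f)δ)/sin δ ≈ 0.316, b = sin(fδ)/sin δ ≈ 0.867.
p = a·p₁ + b·p₂ ≈ (0.567, 0.696, 0.441); φ = arcsin(p_z) ≈ 26.16°, λ = atan2(p_y, p_x) ≈ 50.80°.

≈ lat 26°, lon 51°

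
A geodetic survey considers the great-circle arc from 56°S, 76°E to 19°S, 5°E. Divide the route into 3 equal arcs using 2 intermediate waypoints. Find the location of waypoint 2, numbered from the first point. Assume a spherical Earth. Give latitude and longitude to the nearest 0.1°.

≈ 35.5°S, 20.2°E

Write both endpoints as unit vectors p₁, p₂ with components (cos φ cos λ, cos φ sin λ, sin φ).
The central angle between the endpoints is δ = arccos(p₁·p₂) ≈ 1.113 rad (63.8°).
Interpolate at f = 2/3 with slerp weights a = sin((1−f)δ)/sin δ ≈ 0.404, b = sin(fδ)/sin δ ≈ 0.753.
p = a·p₁ + b·p₂ ≈ (0.764, 0.281, -0.580); φ = arcsin(p_z) ≈ -35.47°, λ = atan2(p_y, p_x) ≈ 20.21°.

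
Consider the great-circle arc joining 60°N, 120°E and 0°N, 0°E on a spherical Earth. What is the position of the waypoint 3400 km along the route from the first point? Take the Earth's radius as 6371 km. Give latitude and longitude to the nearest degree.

The haversine formula gives a central angle δ ≈ 1.823 rad (104.5°) between the endpoints. The total great-circle distance is δ·R ≈ 1.823 × 6371 ≈ 11617 km, so the target fraction is f = 3400/11617 ≈ 0.293.
Interpolate at f ≈ 0.293 with slerp weights a = sin((1−f)δ)/sin δ ≈ 0.992, b = sin(fδ)/sin δ ≈ 0.525.
p = a·p₁ + b·p₂ ≈ (0.277, 0.430, 0.859); φ = arcsin(p_z) ≈ 59.24°, λ = atan2(p_y, p_x) ≈ 57.16°.

≈ 59°N, 57°E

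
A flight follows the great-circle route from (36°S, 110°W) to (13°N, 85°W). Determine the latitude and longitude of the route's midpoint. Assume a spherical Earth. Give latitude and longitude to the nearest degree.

≈ (12°S, 96°W)

From cos δ = sin φ₁ sin φ₂ + cos φ₁ cos φ₂ cos Δλ, the central angle is δ ≈ 0.949 rad (54.4°).
Interpolate at f = 1/2 with slerp weights a = sin((1−f)δ)/sin δ ≈ 0.562, b = sin(fδ)/sin δ ≈ 0.562.
p = a·p₁ + b·p₂ ≈ (-0.108, -0.973, -0.204); φ = arcsin(p_z) ≈ -11.77°, λ = atan2(p_y, p_x) ≈ -96.32°.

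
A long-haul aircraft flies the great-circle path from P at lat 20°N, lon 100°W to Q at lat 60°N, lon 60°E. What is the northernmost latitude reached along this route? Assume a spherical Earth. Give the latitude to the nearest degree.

The great circle lies in the plane with unit normal n̂ = (p₁ × p₂)/|p₁ × p₂|.
Here n̂_z ≈ +0.162; the vertex latitude is φ_max = arccos|n̂_z| ≈ 80.7°.

≈ 81°N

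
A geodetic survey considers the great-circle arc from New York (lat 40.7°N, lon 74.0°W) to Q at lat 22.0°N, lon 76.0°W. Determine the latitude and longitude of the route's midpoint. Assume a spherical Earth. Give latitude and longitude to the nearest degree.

≈ lat 31°N, lon 75°W

From cos δ = sin φ₁ sin φ₂ + cos φ₁ cos φ₂ cos Δλ, the central angle is δ ≈ 0.328 rad (18.8°).
Interpolate at f = 1/2 with slerp weights a = sin((1−f)δ)/sin δ ≈ 0.507, b = sin(fδ)/sin δ ≈ 0.507.
p = a·p₁ + b·p₂ ≈ (0.220, -0.825, 0.520); φ = arcsin(p_z) ≈ 31.35°, λ = atan2(p_y, p_x) ≈ -75.10°.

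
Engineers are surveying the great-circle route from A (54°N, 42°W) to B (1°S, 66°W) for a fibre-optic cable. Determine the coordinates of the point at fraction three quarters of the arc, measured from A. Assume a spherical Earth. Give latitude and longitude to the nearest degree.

≈ (13°N, 62°W)

Write both endpoints as unit vectors p₁, p₂ with components (cos φ cos λ, cos φ sin λ, sin φ).
The central angle between the endpoints is δ = arccos(p₁·p₂) ≈ 1.021 rad (58.5°).
Interpolate at f = 3/4 with slerp weights a = sin((1−f)δ)/sin δ ≈ 0.296, b = sin(fδ)/sin δ ≈ 0.813.
p = a·p₁ + b·p₂ ≈ (0.460, -0.859, 0.225); φ = arcsin(p_z) ≈ 13.02°, λ = atan2(p_y, p_x) ≈ -61.83°.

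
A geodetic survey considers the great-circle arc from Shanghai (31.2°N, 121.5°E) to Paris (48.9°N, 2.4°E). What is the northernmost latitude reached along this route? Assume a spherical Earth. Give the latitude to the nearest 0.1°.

The great circle lies in the plane with unit normal n̂ = (p₁ × p₂)/|p₁ × p₂|.
Here n̂_z ≈ -0.495; the vertex latitude is φ_max = arccos|n̂_z| ≈ 60.3°.
Check via Clairaut: cos φ_max = |cos φ₁| · sin C = cos(31.2°)·sin(35.3°) ≈ 0.495, again giving ≈ 60.3°.

≈ 60.3°N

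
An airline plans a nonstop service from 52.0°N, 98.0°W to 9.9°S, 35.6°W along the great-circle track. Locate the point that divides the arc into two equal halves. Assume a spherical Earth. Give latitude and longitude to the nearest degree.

The haversine formula gives a central angle δ ≈ 1.425 rad (81.6°) between the endpoints.
Interpolate at f = 1/2 with slerp weights a = sin((1−f)δ)/sin δ ≈ 0.661, b = sin(fδ)/sin δ ≈ 0.661.
p = a·p₁ + b·p₂ ≈ (0.473, -0.782, 0.407); φ = arcsin(p_z) ≈ 24.02°, λ = atan2(p_y, p_x) ≈ -58.84°.

≈ 24°N, 59°W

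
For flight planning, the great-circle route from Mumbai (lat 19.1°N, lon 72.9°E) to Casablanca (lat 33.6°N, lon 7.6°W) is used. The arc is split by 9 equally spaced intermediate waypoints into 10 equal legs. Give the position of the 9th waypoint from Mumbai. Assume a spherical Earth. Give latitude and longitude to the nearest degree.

≈ lat 35°N, lon 1°E

From cos δ = sin φ₁ sin φ₂ + cos φ₁ cos φ₂ cos Δλ, the central angle is δ ≈ 1.255 rad (71.9°).
Interpolate at f = 9/10 with slerp weights a = sin((1−f)δ)/sin δ ≈ 0.132, b = sin(fδ)/sin δ ≈ 0.951.
p = a·p₁ + b·p₂ ≈ (0.822, 0.014, 0.569); φ = arcsin(p_z) ≈ 34.71°, λ = atan2(p_y, p_x) ≈ 0.98°.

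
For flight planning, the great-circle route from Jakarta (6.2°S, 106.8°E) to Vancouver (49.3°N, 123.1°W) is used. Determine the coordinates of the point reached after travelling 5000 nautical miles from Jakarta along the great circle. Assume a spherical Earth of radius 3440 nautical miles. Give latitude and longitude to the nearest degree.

Convert each endpoint to a unit vector on the sphere (x = cos φ cos λ, y = cos φ sin λ, z = sin φ).
The central angle between the endpoints is δ = arccos(p₁·p₂) ≈ 2.094 rad (120.0°). The total great-circle distance is δ·R ≈ 2.094 × 3440 ≈ 7203 nmi, so the target fraction is f = 5000/7203 ≈ 0.694.
Interpolate at f ≈ 0.694 with slerp weights a = sin((1−f)δ)/sin δ ≈ 0.690, b = sin(fδ)/sin δ ≈ 1.146.
p = a·p₁ + b·p₂ ≈ (-0.606, 0.030, 0.795); φ = arcsin(p_z) ≈ 52.62°, λ = atan2(p_y, p_x) ≈ 177.16°.

≈ (53°N, 177°E)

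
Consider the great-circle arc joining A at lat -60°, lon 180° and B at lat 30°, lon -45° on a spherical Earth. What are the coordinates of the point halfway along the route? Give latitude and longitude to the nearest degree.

Convert each endpoint to a unit vector on the sphere (x = cos φ cos λ, y = cos φ sin λ, z = sin φ).
The central angle between the endpoints is δ = arccos(p₁·p₂) ≈ 2.403 rad (137.7°).
Interpolate at f = 1/2 with slerp weights a = sin((1−f)δ)/sin δ ≈ 1.385, b = sin(fδ)/sin δ ≈ 1.385.
p = a·p₁ + b·p₂ ≈ (0.156, -0.848, -0.507); φ = arcsin(p_z) ≈ -30.45°, λ = atan2(p_y, p_x) ≈ -79.60°.

≈ lat -30°, lon -80°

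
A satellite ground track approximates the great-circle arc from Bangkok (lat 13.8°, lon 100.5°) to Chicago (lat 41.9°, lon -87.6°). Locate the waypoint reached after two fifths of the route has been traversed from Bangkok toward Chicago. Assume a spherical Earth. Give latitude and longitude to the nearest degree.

≈ lat 63°, lon 113°

Write both endpoints as unit vectors p₁, p₂ with components (cos φ cos λ, cos φ sin λ, sin φ).
The central angle between the endpoints is δ = arccos(p₁·p₂) ≈ 2.161 rad (123.8°).
Interpolate at f = 2/5 with slerp weights a = sin((1−f)δ)/sin δ ≈ 1.158, b = sin(fδ)/sin δ ≈ 0.915.
p = a·p₁ + b·p₂ ≈ (-0.176, 0.425, 0.888); φ = arcsin(p_z) ≈ 62.58°, λ = atan2(p_y, p_x) ≈ 112.53°.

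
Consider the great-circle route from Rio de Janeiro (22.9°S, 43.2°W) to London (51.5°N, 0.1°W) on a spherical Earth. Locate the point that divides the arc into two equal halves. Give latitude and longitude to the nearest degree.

≈ (15°N, 26°W)

Convert each endpoint to a unit vector on the sphere (x = cos φ cos λ, y = cos φ sin λ, z = sin φ).
The central angle between the endpoints is δ = arccos(p₁·p₂) ≈ 1.456 rad (83.4°).
Interpolate at f = 1/2 with slerp weights a = sin((1−f)δ)/sin δ ≈ 0.670, b = sin(fδ)/sin δ ≈ 0.670.
p = a·p₁ + b·p₂ ≈ (0.867, -0.423, 0.264); φ = arcsin(p_z) ≈ 15.28°, λ = atan2(p_y, p_x) ≈ -26.02°.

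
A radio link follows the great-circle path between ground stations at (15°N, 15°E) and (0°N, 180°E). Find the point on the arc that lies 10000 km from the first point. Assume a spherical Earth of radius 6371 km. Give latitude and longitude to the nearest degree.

Write both endpoints as unit vectors p₁, p₂ with components (cos φ cos λ, cos φ sin λ, sin φ).
The central angle between the endpoints is δ = arccos(p₁·p₂) ≈ 2.773 rad (158.9°). The total great-circle distance is δ·R ≈ 2.773 × 6371 ≈ 17670 km, so the target fraction is f = 10000/17670 ≈ 0.566.
Interpolate at f ≈ 0.566 with slerp weights a = sin((1−f)δ)/sin δ ≈ 2.594, b = sin(fδ)/sin δ ≈ 2.779.
p = a·p₁ + b·p₂ ≈ (-0.359, 0.649, 0.671); φ = arcsin(p_z) ≈ 42.17°, λ = atan2(p_y, p_x) ≈ 118.95°.

≈ (42°N, 119°E)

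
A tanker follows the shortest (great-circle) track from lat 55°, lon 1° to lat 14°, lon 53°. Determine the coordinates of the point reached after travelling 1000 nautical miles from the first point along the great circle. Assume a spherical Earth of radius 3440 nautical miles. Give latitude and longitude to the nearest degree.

≈ lat 46°, lon 23°

Write both endpoints as unit vectors p₁, p₂ with components (cos φ cos λ, cos φ sin λ, sin φ).
The central angle between the endpoints is δ = arccos(p₁·p₂) ≈ 0.999 rad (57.3°). The total great-circle distance is δ·R ≈ 0.999 × 3440 ≈ 3438 nmi, so the target fraction is f = 1000/3438 ≈ 0.291.
Interpolate at f ≈ 0.291 with slerp weights a = sin((1−f)δ)/sin δ ≈ 0.774, b = sin(fδ)/sin δ ≈ 0.341.
p = a·p₁ + b·p₂ ≈ (0.643, 0.272, 0.716); φ = arcsin(p_z) ≈ 45.75°, λ = atan2(p_y, p_x) ≈ 22.92°.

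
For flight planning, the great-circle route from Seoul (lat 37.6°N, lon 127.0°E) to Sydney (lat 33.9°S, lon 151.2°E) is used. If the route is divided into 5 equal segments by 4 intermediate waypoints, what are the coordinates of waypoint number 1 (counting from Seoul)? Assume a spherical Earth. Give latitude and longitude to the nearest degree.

≈ lat 23°N, lon 133°E

Write both endpoints as unit vectors p₁, p₂ with components (cos φ cos λ, cos φ sin λ, sin φ).
The central angle between the endpoints is δ = arccos(p₁·p₂) ≈ 1.308 rad (75.0°).
Interpolate at f = 1/5 with slerp weights a = sin((1−f)δ)/sin δ ≈ 0.896, b = sin(fδ)/sin δ ≈ 0.268.
p = a·p₁ + b·p₂ ≈ (-0.622, 0.674, 0.398); φ = arcsin(p_z) ≈ 23.43°, λ = atan2(p_y, p_x) ≈ 132.70°.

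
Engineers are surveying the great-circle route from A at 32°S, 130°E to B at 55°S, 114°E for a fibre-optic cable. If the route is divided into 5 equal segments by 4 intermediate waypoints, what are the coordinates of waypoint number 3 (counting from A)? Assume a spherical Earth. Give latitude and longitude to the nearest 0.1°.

≈ 46.1°S, 122.0°E

Write both endpoints as unit vectors p₁, p₂ with components (cos φ cos λ, cos φ sin λ, sin φ).
The central angle between the endpoints is δ = arccos(p₁·p₂) ≈ 0.447 rad (25.6°).
Interpolate at f = 3/5 with slerp weights a = sin((1−f)δ)/sin δ ≈ 0.411, b = sin(fδ)/sin δ ≈ 0.613.
p = a·p₁ + b·p₂ ≈ (-0.367, 0.589, -0.720); φ = arcsin(p_z) ≈ -46.07°, λ = atan2(p_y, p_x) ≈ 121.97°.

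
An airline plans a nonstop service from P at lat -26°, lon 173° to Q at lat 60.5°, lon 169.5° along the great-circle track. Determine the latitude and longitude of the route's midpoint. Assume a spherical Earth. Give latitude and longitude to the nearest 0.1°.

The haversine formula gives a central angle δ ≈ 1.511 rad (86.5°) between the endpoints.
Interpolate at f = 1/2 with slerp weights a = sin((1−f)δ)/sin δ ≈ 0.687, b = sin(fδ)/sin δ ≈ 0.687.
p = a·p₁ + b·p₂ ≈ (-0.945, 0.137, 0.297); φ = arcsin(p_z) ≈ 17.26°, λ = atan2(p_y, p_x) ≈ 171.76°.

≈ lat 17.3°, lon 171.8°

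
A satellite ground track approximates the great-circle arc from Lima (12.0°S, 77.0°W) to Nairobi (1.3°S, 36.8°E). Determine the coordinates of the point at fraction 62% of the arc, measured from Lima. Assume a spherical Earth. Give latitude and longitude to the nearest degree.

Convert each endpoint to a unit vector on the sphere (x = cos φ cos λ, y = cos φ sin λ, z = sin φ).
The central angle between the endpoints is δ = arccos(p₁·p₂) ≈ 1.971 rad (112.9°).
Interpolate at f = 0.62 with slerp weights a = sin((1−f)δ)/sin δ ≈ 0.740, b = sin(fδ)/sin δ ≈ 1.021.
p = a·p₁ + b·p₂ ≈ (0.980, -0.094, -0.177); φ = arcsin(p_z) ≈ -10.19°, λ = atan2(p_y, p_x) ≈ -5.46°.

≈ 10°S, 5°W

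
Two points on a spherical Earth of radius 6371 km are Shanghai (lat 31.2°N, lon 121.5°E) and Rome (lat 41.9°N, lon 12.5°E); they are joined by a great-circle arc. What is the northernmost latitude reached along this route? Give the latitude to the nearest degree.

The great circle lies in the plane with unit normal n̂ = (p₁ × p₂)/|p₁ × p₂|.
Here n̂_z ≈ -0.608; the vertex latitude is φ_max = arccos|n̂_z| ≈ 52.6°.
Check via Clairaut: cos φ_max = |cos φ₁| · sin C = cos(31.2°)·sin(45.3°) ≈ 0.608, again giving ≈ 52.6°.

≈ 53°N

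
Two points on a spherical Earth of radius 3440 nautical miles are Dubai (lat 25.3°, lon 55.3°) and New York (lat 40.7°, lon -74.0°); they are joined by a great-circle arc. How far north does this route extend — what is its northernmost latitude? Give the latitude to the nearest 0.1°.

The great circle lies in the plane with unit normal n̂ = (p₁ × p₂)/|p₁ × p₂|.
Here n̂_z ≈ -0.537; the vertex latitude is φ_max = arccos|n̂_z| ≈ 57.5°.
Check via Clairaut: cos φ_max = |cos φ₁| · sin C = cos(25.3°)·sin(36.4°) ≈ 0.537, again giving ≈ 57.5°.

≈ 57.5°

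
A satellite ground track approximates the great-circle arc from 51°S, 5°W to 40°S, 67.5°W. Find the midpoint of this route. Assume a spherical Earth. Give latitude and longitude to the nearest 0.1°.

Write both endpoints as unit vectors p₁, p₂ with components (cos φ cos λ, cos φ sin λ, sin φ).
The central angle between the endpoints is δ = arccos(p₁·p₂) ≈ 0.764 rad (43.8°).
Interpolate at f = 1/2 with slerp weights a = sin((1−f)δ)/sin δ ≈ 0.539, b = sin(fδ)/sin δ ≈ 0.539.
p = a·p₁ + b·p₂ ≈ (0.496, -0.411, -0.765); φ = arcsin(p_z) ≈ -49.92°, λ = atan2(p_y, p_x) ≈ -39.65°.

≈ 49.9°S, 39.7°W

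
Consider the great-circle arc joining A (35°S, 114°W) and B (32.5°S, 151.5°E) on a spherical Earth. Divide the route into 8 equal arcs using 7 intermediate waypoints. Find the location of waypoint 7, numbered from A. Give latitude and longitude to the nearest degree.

≈ (37°S, 161°E)

The haversine formula gives a central angle δ ≈ 1.314 rad (75.3°) between the endpoints.
Interpolate at f = 7/8 with slerp weights a = sin((1−f)δ)/sin δ ≈ 0.169, b = sin(fδ)/sin δ ≈ 0.944.
p = a·p₁ + b·p₂ ≈ (-0.756, 0.253, -0.604); φ = arcsin(p_z) ≈ -37.15°, λ = atan2(p_y, p_x) ≈ 161.47°.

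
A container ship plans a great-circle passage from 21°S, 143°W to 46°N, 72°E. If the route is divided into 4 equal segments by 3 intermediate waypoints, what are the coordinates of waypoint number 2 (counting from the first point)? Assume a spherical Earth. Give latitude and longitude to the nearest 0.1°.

The haversine formula gives a central angle δ ≈ 2.480 rad (142.1°) between the endpoints.
Interpolate at f = 2/4 with slerp weights a = sin((1−f)δ)/sin δ ≈ 1.539, b = sin(fδ)/sin δ ≈ 1.539.
p = a·p₁ + b·p₂ ≈ (-0.817, 0.152, 0.556); φ = arcsin(p_z) ≈ 33.76°, λ = atan2(p_y, p_x) ≈ 169.46°.

≈ 33.8°N, 169.5°E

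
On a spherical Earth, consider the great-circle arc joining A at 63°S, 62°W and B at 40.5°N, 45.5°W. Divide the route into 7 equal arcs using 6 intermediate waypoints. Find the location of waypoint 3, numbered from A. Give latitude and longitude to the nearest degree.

≈ 19°S, 52°W

Write both endpoints as unit vectors p₁, p₂ with components (cos φ cos λ, cos φ sin λ, sin φ).
The central angle between the endpoints is δ = arccos(p₁·p₂) ≈ 1.821 rad (104.3°).
Interpolate at f = 3/7 with slerp weights a = sin((1−f)δ)/sin δ ≈ 0.890, b = sin(fδ)/sin δ ≈ 0.726.
p = a·p₁ + b·p₂ ≈ (0.577, -0.751, -0.322); φ = arcsin(p_z) ≈ -18.77°, λ = atan2(p_y, p_x) ≈ -52.47°.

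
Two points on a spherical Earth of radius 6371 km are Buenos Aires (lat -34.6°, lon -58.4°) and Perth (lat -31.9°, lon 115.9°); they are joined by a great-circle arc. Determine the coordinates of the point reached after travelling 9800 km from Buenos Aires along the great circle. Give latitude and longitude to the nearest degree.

≈ lat -57°, lon 112°

Convert each endpoint to a unit vector on the sphere (x = cos φ cos λ, y = cos φ sin λ, z = sin φ).
The central angle between the endpoints is δ = arccos(p₁·p₂) ≈ 1.977 rad (113.3°). The total great-circle distance is δ·R ≈ 1.977 × 6371 ≈ 12597 km, so the target fraction is f = 9800/12597 ≈ 0.778.
Interpolate at f ≈ 0.778 with slerp weights a = sin((1−f)δ)/sin δ ≈ 0.463, b = sin(fδ)/sin δ ≈ 1.088.
p = a·p₁ + b·p₂ ≈ (-0.204, 0.507, -0.838); φ = arcsin(p_z) ≈ -56.90°, λ = atan2(p_y, p_x) ≈ 111.93°.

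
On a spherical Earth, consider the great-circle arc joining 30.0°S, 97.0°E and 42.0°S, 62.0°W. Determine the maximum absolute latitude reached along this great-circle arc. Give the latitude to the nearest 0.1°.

≈ 76.2°S

The great circle lies in the plane with unit normal n̂ = (p₁ × p₂)/|p₁ × p₂|.
Here n̂_z ≈ -0.239; the vertex latitude is φ_max = arccos|n̂_z| ≈ 76.2°.
Check via Clairaut: cos φ_max = |cos φ₁| · sin C = cos(30.0°)·sin(164.0°) ≈ 0.239, again giving ≈ 76.2°.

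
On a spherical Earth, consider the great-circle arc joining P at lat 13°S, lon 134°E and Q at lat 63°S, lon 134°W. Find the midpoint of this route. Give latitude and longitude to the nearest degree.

≈ lat 46°S, lon 159°E

Convert each endpoint to a unit vector on the sphere (x = cos φ cos λ, y = cos φ sin λ, z = sin φ).
The central angle between the endpoints is δ = arccos(p₁·p₂) ≈ 1.385 rad (79.3°).
Interpolate at f = 1/2 with slerp weights a = sin((1−f)δ)/sin δ ≈ 0.650, b = sin(fδ)/sin δ ≈ 0.650.
p = a·p₁ + b·p₂ ≈ (-0.645, 0.243, -0.725); φ = arcsin(p_z) ≈ -46.46°, λ = atan2(p_y, p_x) ≈ 159.33°.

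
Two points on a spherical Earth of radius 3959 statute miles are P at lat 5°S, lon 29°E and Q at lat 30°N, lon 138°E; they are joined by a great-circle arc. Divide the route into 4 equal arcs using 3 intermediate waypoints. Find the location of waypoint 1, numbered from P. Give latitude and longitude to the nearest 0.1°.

≈ lat 8.7°N, lon 52.6°E

Write both endpoints as unit vectors p₁, p₂ with components (cos φ cos λ, cos φ sin λ, sin φ).
The central angle between the endpoints is δ = arccos(p₁·p₂) ≈ 1.901 rad (108.9°).
Interpolate at f = 1/4 with slerp weights a = sin((1−f)δ)/sin δ ≈ 1.046, b = sin(fδ)/sin δ ≈ 0.484.
p = a·p₁ + b·p₂ ≈ (0.600, 0.786, 0.151); φ = arcsin(p_z) ≈ 8.67°, λ = atan2(p_y, p_x) ≈ 52.62°.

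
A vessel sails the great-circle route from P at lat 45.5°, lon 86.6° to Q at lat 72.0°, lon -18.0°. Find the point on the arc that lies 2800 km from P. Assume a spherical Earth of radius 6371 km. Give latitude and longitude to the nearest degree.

Write both endpoints as unit vectors p₁, p₂ with components (cos φ cos λ, cos φ sin λ, sin φ).
The central angle between the endpoints is δ = arccos(p₁·p₂) ≈ 0.897 rad (51.4°). The total great-circle distance is δ·R ≈ 0.897 × 6371 ≈ 5717 km, so the target fraction is f = 2800/5717 ≈ 0.490.
Interpolate at f ≈ 0.490 with slerp weights a = sin((1−f)δ)/sin δ ≈ 0.565, b = sin(fδ)/sin δ ≈ 0.544.
p = a·p₁ + b·p₂ ≈ (0.183, 0.344, 0.921); φ = arcsin(p_z) ≈ 67.07°, λ = atan2(p_y, p_x) ≈ 61.90°.

≈ lat 67°, lon 62°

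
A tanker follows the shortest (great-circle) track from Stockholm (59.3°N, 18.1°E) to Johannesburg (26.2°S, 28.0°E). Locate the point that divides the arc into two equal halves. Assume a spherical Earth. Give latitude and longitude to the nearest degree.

≈ 17°N, 24°E

From cos δ = sin φ₁ sin φ₂ + cos φ₁ cos φ₂ cos Δλ, the central angle is δ ≈ 1.499 rad (85.9°).
Interpolate at f = 1/2 with slerp weights a = sin((1−f)δ)/sin δ ≈ 0.683, b = sin(fδ)/sin δ ≈ 0.683.
p = a·p₁ + b·p₂ ≈ (0.873, 0.396, 0.286); φ = arcsin(p_z) ≈ 16.60°, λ = atan2(p_y, p_x) ≈ 24.41°.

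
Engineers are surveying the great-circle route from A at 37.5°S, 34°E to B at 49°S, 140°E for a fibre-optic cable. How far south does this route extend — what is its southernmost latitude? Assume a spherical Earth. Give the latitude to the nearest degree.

The great circle lies in the plane with unit normal n̂ = (p₁ × p₂)/|p₁ × p₂|.
Here n̂_z ≈ +0.527; the vertex latitude is φ_max = arccos|n̂_z| ≈ 58.2°.

≈ 58°S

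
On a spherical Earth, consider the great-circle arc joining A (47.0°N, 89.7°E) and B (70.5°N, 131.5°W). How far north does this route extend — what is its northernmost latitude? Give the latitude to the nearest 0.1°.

The great circle lies in the plane with unit normal n̂ = (p₁ × p₂)/|p₁ × p₂|.
Here n̂_z ≈ +0.175; the vertex latitude is φ_max = arccos|n̂_z| ≈ 79.9°.
Check via Clairaut: cos φ_max = |cos φ₁| · sin C = cos(47.0°)·sin(14.9°) ≈ 0.175, again giving ≈ 79.9°.

≈ 79.9°N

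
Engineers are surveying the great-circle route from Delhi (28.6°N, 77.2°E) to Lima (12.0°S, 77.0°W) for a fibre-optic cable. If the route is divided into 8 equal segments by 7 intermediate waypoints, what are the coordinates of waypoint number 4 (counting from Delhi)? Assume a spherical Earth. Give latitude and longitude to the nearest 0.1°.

≈ 32.5°N, 13.2°W

Write both endpoints as unit vectors p₁, p₂ with components (cos φ cos λ, cos φ sin λ, sin φ).
The central angle between the endpoints is δ = arccos(p₁·p₂) ≈ 2.632 rad (150.8°).
Interpolate at f = 4/8 with slerp weights a = sin((1−f)δ)/sin δ ≈ 1.982, b = sin(fδ)/sin δ ≈ 1.982.
p = a·p₁ + b·p₂ ≈ (0.822, -0.192, 0.537); φ = arcsin(p_z) ≈ 32.46°, λ = atan2(p_y, p_x) ≈ -13.16°.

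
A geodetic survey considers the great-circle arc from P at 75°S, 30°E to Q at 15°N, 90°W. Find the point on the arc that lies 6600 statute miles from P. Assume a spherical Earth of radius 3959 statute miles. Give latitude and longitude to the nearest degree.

Convert each endpoint to a unit vector on the sphere (x = cos φ cos λ, y = cos φ sin λ, z = sin φ).
The central angle between the endpoints is δ = arccos(p₁·p₂) ≈ 1.955 rad (112.0°). The total great-circle distance is δ·R ≈ 1.955 × 3959 ≈ 7741 mi, so the target fraction is f = 6600/7741 ≈ 0.853.
Interpolate at f ≈ 0.853 with slerp weights a = sin((1−f)δ)/sin δ ≈ 0.307, b = sin(fδ)/sin δ ≈ 1.074.
p = a·p₁ + b·p₂ ≈ (0.069, -0.997, -0.018); φ = arcsin(p_z) ≈ -1.04°, λ = atan2(p_y, p_x) ≈ -86.06°.

≈ 1°S, 86°W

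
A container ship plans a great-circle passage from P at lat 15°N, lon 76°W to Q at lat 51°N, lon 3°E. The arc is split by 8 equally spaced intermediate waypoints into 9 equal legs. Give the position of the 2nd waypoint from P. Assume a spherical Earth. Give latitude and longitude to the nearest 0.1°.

Convert each endpoint to a unit vector on the sphere (x = cos φ cos λ, y = cos φ sin λ, z = sin φ).
The central angle between the endpoints is δ = arccos(p₁·p₂) ≈ 1.248 rad (71.5°).
Interpolate at f = 2/9 with slerp weights a = sin((1−f)δ)/sin δ ≈ 0.870, b = sin(fδ)/sin δ ≈ 0.289.
p = a·p₁ + b·p₂ ≈ (0.385, -0.806, 0.450); φ = arcsin(p_z) ≈ 26.72°, λ = atan2(p_y, p_x) ≈ -64.48°.

≈ lat 26.7°N, lon 64.5°W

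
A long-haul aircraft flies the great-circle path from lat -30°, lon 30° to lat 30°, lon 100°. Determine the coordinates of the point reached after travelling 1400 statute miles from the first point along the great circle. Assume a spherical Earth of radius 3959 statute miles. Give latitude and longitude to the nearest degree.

≈ lat -17°, lon 47°

Convert each endpoint to a unit vector on the sphere (x = cos φ cos λ, y = cos φ sin λ, z = sin φ).
The central angle between the endpoints is δ = arccos(p₁·p₂) ≈ 1.564 rad (89.6°). The total great-circle distance is δ·R ≈ 1.564 × 3959 ≈ 6193 mi, so the target fraction is f = 1400/6193 ≈ 0.226.
Interpolate at f ≈ 0.226 with slerp weights a = sin((1−f)δ)/sin δ ≈ 0.936, b = sin(fδ)/sin δ ≈ 0.346.
p = a·p₁ + b·p₂ ≈ (0.650, 0.701, -0.295); φ = arcsin(p_z) ≈ -17.14°, λ = atan2(p_y, p_x) ≈ 47.15°.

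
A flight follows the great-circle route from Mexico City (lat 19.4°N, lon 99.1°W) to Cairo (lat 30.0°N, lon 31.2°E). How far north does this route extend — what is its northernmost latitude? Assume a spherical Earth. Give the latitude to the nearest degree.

The great circle lies in the plane with unit normal n̂ = (p₁ × p₂)/|p₁ × p₂|.
Here n̂_z ≈ +0.668; the vertex latitude is φ_max = arccos|n̂_z| ≈ 48.1°.

≈ 48°N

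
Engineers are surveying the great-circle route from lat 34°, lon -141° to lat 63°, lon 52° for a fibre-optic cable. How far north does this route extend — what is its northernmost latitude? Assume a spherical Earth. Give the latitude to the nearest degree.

≈ 85°

The great circle lies in the plane with unit normal n̂ = (p₁ × p₂)/|p₁ × p₂|.
Here n̂_z ≈ -0.085; the vertex latitude is φ_max = arccos|n̂_z| ≈ 85.1°.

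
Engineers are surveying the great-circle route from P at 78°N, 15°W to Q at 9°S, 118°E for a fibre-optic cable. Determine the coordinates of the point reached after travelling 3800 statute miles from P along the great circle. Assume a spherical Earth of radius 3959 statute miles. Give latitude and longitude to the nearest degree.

Write both endpoints as unit vectors p₁, p₂ with components (cos φ cos λ, cos φ sin λ, sin φ).
The central angle between the endpoints is δ = arccos(p₁·p₂) ≈ 1.868 rad (107.0°). The total great-circle distance is δ·R ≈ 1.868 × 3959 ≈ 7396 mi, so the target fraction is f = 3800/7396 ≈ 0.514.
Interpolate at f ≈ 0.514 with slerp weights a = sin((1−f)δ)/sin δ ≈ 0.825, b = sin(fδ)/sin δ ≈ 0.857.
p = a·p₁ + b·p₂ ≈ (-0.232, 0.703, 0.673); φ = arcsin(p_z) ≈ 42.27°, λ = atan2(p_y, p_x) ≈ 108.24°.

≈ 42°N, 108°E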